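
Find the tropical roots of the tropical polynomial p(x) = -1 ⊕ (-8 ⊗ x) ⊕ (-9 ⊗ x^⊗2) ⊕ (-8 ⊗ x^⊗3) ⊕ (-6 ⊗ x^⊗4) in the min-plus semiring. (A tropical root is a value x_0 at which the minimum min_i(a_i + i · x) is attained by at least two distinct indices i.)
Roots: {-2, -1, 1, 7}

Each tropical root is a break point of the lower envelope of the lines y = a_i + i · x (there are 5 lines, with slopes 0, 1, ..., 4). Only the lines that attain the minimum somewhere contribute to roots; other lines are dominated. Here the surviving (envelope) indices are i = 4, i = 3, i = 2, i = 1, i = 0.
Intersections between consecutive envelope lines give the roots: for adjacent envelope indices i < j the intersection is x = (a_i − a_j) / (j − i). Reading off the sorted break points: {-2, -1, 1, 7}.
Verification: at each break x_0, at least two indices attain the minimum of min_i(a_i + i · x_0).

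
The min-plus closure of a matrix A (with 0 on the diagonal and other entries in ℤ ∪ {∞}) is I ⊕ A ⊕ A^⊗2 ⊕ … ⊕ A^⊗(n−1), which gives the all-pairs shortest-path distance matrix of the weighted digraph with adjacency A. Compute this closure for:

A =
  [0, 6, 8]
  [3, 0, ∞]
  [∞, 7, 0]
Closure =
  [0, 6, 8]
  [3, 0, 11]
  [10, 7, 0]

This is the Floyd-Warshall all-pairs shortest-path computation. For each intermediate vertex k = 0, 1, …, 2, update dist[i][j] ← min(dist[i][j], dist[i][k] + dist[k][j]). The final matrix gives, for each (i, j), the minimum total weight of any directed path from i to j (possibly empty when i = j).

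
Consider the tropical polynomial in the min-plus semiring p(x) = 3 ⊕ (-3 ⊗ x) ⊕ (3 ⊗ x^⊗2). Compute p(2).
p(2) = -1

A tropical monomial a ⊗ x^⊗i evaluates to a + i · x. Evaluating each term at x = 2:
  Term 0 contributes 3 + 0 · 2 = 3
  Term 1 contributes -3 + 1 · 2 = -1
  Term 2 contributes 3 + 2 · 2 = 7
p(2) = ⊕ of these = min[3, -1, 7] = -1.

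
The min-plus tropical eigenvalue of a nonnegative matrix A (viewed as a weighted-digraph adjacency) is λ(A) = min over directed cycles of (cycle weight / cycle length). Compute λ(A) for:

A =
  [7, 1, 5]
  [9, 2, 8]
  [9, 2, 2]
λ(A) = 2

Enumerate directed cycles and compute their means (weight / length). Sample:
  cycle 0 → 0: weight = 7, length = 1, mean = 7/1 ≈ 7.000
  cycle 1 → 1: weight = 2, length = 1, mean = 2/1 ≈ 2.000
  cycle 2 → 2: weight = 2, length = 1, mean = 2/1 ≈ 2.000
  cycle 0 → 1 → 0: weight = 10, length = 2, mean = 10/2 ≈ 5.000
  cycle 0 → 2 → 0: weight = 14, length = 2, mean = 14/2 ≈ 7.000
  cycle 1 → 0 → 1: weight = 10, length = 2, mean = 10/2 ≈ 5.000
Minimum mean = 2.000, attained e.g. along the cycle 1 → 1 with weight 2 and length 1. So λ(A) = 2/1 = 2.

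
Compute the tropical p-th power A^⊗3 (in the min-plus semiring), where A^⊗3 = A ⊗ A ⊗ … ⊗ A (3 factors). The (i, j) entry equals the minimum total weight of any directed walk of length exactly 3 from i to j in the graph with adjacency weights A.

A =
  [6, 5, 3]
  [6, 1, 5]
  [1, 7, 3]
A^⊗3 =
  [7, 7, 7]
  [7, 3, 7]
  [5, 7, 7]

Each entry (A^⊗3)_ij equals the minimum over all length-3 walks i = v_0 → v_1 → … → v_3 = j of Σ_t A[v_t][v_{t+1}]. For example, for (i, j) = (0, 2) we minimise over 9 possible intermediate vertex sequences; the minimum is 7, attained along the walk 0 → 2 → 0 → 2.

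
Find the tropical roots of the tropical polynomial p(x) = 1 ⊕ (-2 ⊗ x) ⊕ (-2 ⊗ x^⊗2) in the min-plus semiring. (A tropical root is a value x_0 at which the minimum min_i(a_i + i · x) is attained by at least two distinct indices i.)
Roots: {0, 3}

Each tropical root is a break point of the lower envelope of the lines y = a_i + i · x (there are 3 lines, with slopes 0, 1, ..., 2). Only the lines that attain the minimum somewhere contribute to roots; other lines are dominated. Here the surviving (envelope) indices are i = 2, i = 1, i = 0.
Intersections between consecutive envelope lines give the roots: for adjacent envelope indices i < j the intersection is x = (a_i − a_j) / (j − i). Reading off the sorted break points: {0, 3}.
Verification: at each break x_0, at least two indices attain the minimum of min_i(a_i + i · x_0).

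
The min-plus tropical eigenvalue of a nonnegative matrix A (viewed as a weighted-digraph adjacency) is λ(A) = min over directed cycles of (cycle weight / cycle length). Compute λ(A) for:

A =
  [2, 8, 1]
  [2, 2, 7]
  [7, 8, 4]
λ(A) = 2

Enumerate directed cycles and compute their means (weight / length). Sample:
  cycle 0 → 0: weight = 2, length = 1, mean = 2/1 ≈ 2.000
  cycle 1 → 1: weight = 2, length = 1, mean = 2/1 ≈ 2.000
  cycle 2 → 2: weight = 4, length = 1, mean = 4/1 ≈ 4.000
  cycle 0 → 1 → 0: weight = 10, length = 2, mean = 10/2 ≈ 5.000
  cycle 0 → 2 → 0: weight = 8, length = 2, mean = 8/2 ≈ 4.000
  cycle 1 → 0 → 1: weight = 10, length = 2, mean = 10/2 ≈ 5.000
Minimum mean = 2.000, attained e.g. along the cycle 0 → 0 with weight 2 and length 1. So λ(A) = 2/1 = 2.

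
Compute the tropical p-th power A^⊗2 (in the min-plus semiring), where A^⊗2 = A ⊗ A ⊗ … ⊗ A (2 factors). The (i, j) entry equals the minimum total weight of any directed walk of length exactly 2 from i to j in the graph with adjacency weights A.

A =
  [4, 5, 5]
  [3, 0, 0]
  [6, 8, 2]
A^⊗2 =
  [8, 5, 5]
  [3, 0, 0]
  [8, 8, 4]

Each entry (A^⊗2)_ij equals the minimum over all length-2 walks i = v_0 → v_1 → … → v_2 = j of Σ_t A[v_t][v_{t+1}]. For example, for (i, j) = (0, 2) we minimise over 3 possible intermediate vertex sequences; the minimum is 5, attained along the walk 0 → 1 → 2.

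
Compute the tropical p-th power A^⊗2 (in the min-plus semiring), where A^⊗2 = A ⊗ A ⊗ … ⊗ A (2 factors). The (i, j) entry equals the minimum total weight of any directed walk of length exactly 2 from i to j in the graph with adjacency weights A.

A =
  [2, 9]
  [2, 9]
A^⊗2 =
  [4, 11]
  [4, 11]

Each entry (A^⊗2)_ij equals the minimum over all length-2 walks i = v_0 → v_1 → … → v_2 = j of Σ_t A[v_t][v_{t+1}]. For example, for (i, j) = (0, 1) we minimise over 2 possible intermediate vertex sequences; the minimum is 11, attained along the walk 0 → 0 → 1.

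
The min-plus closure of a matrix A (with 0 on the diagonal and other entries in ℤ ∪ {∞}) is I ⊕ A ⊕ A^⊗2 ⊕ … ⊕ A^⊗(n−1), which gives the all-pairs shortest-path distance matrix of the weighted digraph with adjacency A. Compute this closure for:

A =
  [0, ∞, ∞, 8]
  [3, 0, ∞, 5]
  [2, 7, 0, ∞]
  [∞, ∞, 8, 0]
Closure =
  [0, 23, 16, 8]
  [3, 0, 13, 5]
  [2, 7, 0, 10]
  [10, 15, 8, 0]

This is the Floyd-Warshall all-pairs shortest-path computation. For each intermediate vertex k = 0, 1, …, 3, update dist[i][j] ← min(dist[i][j], dist[i][k] + dist[k][j]). The final matrix gives, for each (i, j), the minimum total weight of any directed path from i to j (possibly empty when i = j).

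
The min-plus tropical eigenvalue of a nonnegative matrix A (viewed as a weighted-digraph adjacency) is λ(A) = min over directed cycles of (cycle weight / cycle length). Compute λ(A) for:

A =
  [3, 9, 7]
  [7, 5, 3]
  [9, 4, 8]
λ(A) = 3

Enumerate directed cycles and compute their means (weight / length). Sample:
  cycle 0 → 0: weight = 3, length = 1, mean = 3/1 ≈ 3.000
  cycle 1 → 1: weight = 5, length = 1, mean = 5/1 ≈ 5.000
  cycle 2 → 2: weight = 8, length = 1, mean = 8/1 ≈ 8.000
  cycle 0 → 1 → 0: weight = 16, length = 2, mean = 16/2 ≈ 8.000
  cycle 0 → 2 → 0: weight = 16, length = 2, mean = 16/2 ≈ 8.000
  cycle 1 → 0 → 1: weight = 16, length = 2, mean = 16/2 ≈ 8.000
Minimum mean = 3.000, attained e.g. along the cycle 0 → 0 with weight 3 and length 1. So λ(A) = 3/1 = 3.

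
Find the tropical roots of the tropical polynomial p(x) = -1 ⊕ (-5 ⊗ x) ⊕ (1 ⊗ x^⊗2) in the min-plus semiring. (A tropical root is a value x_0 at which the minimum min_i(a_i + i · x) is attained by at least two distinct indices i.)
Roots: {-6, 4}

Each tropical root is a break point of the lower envelope of the lines y = a_i + i · x (there are 3 lines, with slopes 0, 1, ..., 2). Only the lines that attain the minimum somewhere contribute to roots; other lines are dominated. Here the surviving (envelope) indices are i = 2, i = 1, i = 0.
Intersections between consecutive envelope lines give the roots: for adjacent envelope indices i < j the intersection is x = (a_i − a_j) / (j − i). Reading off the sorted break points: {-6, 4}.
Verification: at each break x_0, at least two indices attain the minimum of min_i(a_i + i · x_0).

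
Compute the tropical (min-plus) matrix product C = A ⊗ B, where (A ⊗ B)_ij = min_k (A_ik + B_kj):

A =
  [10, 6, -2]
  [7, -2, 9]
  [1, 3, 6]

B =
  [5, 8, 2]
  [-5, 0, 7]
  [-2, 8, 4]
A ⊗ B =
  [-4, 6, 2]
  [-7, -2, 5]
  [-2, 3, 3]

Apply the min-plus product entry-by-entry:
  C[0][0] = min over k of (A[0][0] + B[0][0] = 10 + 5 = 15, A[0][1] + B[1][0] = 6 + -5 = 1, A[0][2] + B[2][0] = -2 + -2 = -4) = -4 (attained at k = 2)
  C[0][1] = min over k of (A[0][0] + B[0][1] = 10 + 8 = 18, A[0][1] + B[1][1] = 6 + 0 = 6, A[0][2] + B[2][1] = -2 + 8 = 6) = 6 (attained at k = 1)
  C[0][2] = min over k of (A[0][0] + B[0][2] = 10 + 2 = 12, A[0][1] + B[1][2] = 6 + 7 = 13, A[0][2] + B[2][2] = -2 + 4 = 2) = 2 (attained at k = 2)
  C[1][0] = min over k of (A[1][0] + B[0][0] = 7 + 5 = 12, A[1][1] + B[1][0] = -2 + -5 = -7, A[1][2] + B[2][0] = 9 + -2 = 7) = -7 (attained at k = 1)
  C[1][1] = min over k of (A[1][0] + B[0][1] = 7 + 8 = 15, A[1][1] + B[1][1] = -2 + 0 = -2, A[1][2] + B[2][1] = 9 + 8 = 17) = -2 (attained at k = 1)
  C[1][2] = min over k of (A[1][0] + B[0][2] = 7 + 2 = 9, A[1][1] + B[1][2] = -2 + 7 = 5, A[1][2] + B[2][2] = 9 + 4 = 13) = 5 (attained at k = 1)
  C[2][0] = min over k of (A[2][0] + B[0][0] = 1 + 5 = 6, A[2][1] + B[1][0] = 3 + -5 = -2, A[2][2] + B[2][0] = 6 + -2 = 4) = -2 (attained at k = 1)
  C[2][1] = min over k of (A[2][0] + B[0][1] = 1 + 8 = 9, A[2][1] + B[1][1] = 3 + 0 = 3, A[2][2] + B[2][1] = 6 + 8 = 14) = 3 (attained at k = 1)
  C[2][2] = min over k of (A[2][0] + B[0][2] = 1 + 2 = 3, A[2][1] + B[1][2] = 3 + 7 = 10, A[2][2] + B[2][2] = 6 + 4 = 10) = 3 (attained at k = 0)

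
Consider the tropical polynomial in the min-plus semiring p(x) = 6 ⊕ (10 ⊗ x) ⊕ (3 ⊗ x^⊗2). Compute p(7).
p(7) = 6

A tropical monomial a ⊗ x^⊗i evaluates to a + i · x. Evaluating each term at x = 7:
  Term 0 contributes 6 + 0 · 7 = 6
  Term 1 contributes 10 + 1 · 7 = 17
  Term 2 contributes 3 + 2 · 7 = 17
p(7) = ⊕ of these = min[6, 17, 17] = 6.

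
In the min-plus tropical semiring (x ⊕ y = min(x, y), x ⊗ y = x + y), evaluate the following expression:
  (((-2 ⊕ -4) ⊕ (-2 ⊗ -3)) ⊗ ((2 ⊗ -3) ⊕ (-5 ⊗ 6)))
(((-2 ⊕ -4) ⊕ (-2 ⊗ -3)) ⊗ ((2 ⊗ -3) ⊕ (-5 ⊗ 6))) = -6

Expand innermost to outermost. Recall ⊕ takes the minimum of its arguments and ⊗ takes their sum. Working out the expression (((-2 ⊕ -4) ⊕ (-2 ⊗ -3)) ⊗ ((2 ⊗ -3) ⊕ (-5 ⊗ 6))) gives -6.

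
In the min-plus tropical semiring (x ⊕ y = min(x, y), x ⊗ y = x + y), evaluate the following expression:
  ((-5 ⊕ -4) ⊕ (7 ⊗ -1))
((-5 ⊕ -4) ⊕ (7 ⊗ -1)) = -5

Expand innermost to outermost. Recall ⊕ takes the minimum of its arguments and ⊗ takes their sum. Working out the expression ((-5 ⊕ -4) ⊕ (7 ⊗ -1)) gives -5.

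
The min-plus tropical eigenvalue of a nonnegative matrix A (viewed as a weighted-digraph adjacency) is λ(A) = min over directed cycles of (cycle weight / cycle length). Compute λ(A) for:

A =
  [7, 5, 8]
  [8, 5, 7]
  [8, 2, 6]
λ(A) = 9/2

Enumerate directed cycles and compute their means (weight / length). Sample:
  cycle 0 → 0: weight = 7, length = 1, mean = 7/1 ≈ 7.000
  cycle 1 → 1: weight = 5, length = 1, mean = 5/1 ≈ 5.000
  cycle 2 → 2: weight = 6, length = 1, mean = 6/1 ≈ 6.000
  cycle 0 → 1 → 0: weight = 13, length = 2, mean = 13/2 ≈ 6.500
  cycle 0 → 2 → 0: weight = 16, length = 2, mean = 16/2 ≈ 8.000
  cycle 1 → 0 → 1: weight = 13, length = 2, mean = 13/2 ≈ 6.500
Minimum mean = 4.500, attained e.g. along the cycle 1 → 2 → 1 with weight 9 and length 2. So λ(A) = 9/2 = 9/2.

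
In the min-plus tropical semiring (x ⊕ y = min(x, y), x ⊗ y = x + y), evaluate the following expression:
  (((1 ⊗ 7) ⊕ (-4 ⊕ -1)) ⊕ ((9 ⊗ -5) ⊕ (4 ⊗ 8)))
(((1 ⊗ 7) ⊕ (-4 ⊕ -1)) ⊕ ((9 ⊗ -5) ⊕ (4 ⊗ 8))) = -4

Expand innermost to outermost. Recall ⊕ takes the minimum of its arguments and ⊗ takes their sum. Working out the expression (((1 ⊗ 7) ⊕ (-4 ⊕ -1)) ⊕ ((9 ⊗ -5) ⊕ (4 ⊗ 8))) gives -4.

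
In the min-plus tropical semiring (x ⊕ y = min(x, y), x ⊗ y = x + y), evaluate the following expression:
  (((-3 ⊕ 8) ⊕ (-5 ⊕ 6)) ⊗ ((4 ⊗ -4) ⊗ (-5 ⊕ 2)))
(((-3 ⊕ 8) ⊕ (-5 ⊕ 6)) ⊗ ((4 ⊗ -4) ⊗ (-5 ⊕ 2))) = -10

Expand innermost to outermost. Recall ⊕ takes the minimum of its arguments and ⊗ takes their sum. Working out the expression (((-3 ⊕ 8) ⊕ (-5 ⊕ 6)) ⊗ ((4 ⊗ -4) ⊗ (-5 ⊕ 2))) gives -10.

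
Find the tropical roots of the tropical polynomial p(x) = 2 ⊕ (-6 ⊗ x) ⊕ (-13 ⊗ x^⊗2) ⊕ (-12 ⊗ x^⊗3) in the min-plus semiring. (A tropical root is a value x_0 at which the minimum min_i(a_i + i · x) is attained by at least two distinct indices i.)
Roots: {-1, 7, 8}

Each tropical root is a break point of the lower envelope of the lines y = a_i + i · x (there are 4 lines, with slopes 0, 1, ..., 3). Only the lines that attain the minimum somewhere contribute to roots; other lines are dominated. Here the surviving (envelope) indices are i = 3, i = 2, i = 1, i = 0.
Intersections between consecutive envelope lines give the roots: for adjacent envelope indices i < j the intersection is x = (a_i − a_j) / (j − i). Reading off the sorted break points: {-1, 7, 8}.
Verification: at each break x_0, at least two indices attain the minimum of min_i(a_i + i · x_0).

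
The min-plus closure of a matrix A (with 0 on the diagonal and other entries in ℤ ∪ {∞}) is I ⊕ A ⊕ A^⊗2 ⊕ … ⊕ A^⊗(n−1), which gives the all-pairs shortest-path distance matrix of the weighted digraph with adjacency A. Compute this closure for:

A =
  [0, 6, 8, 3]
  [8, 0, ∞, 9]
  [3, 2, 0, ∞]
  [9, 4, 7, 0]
Closure =
  [0, 6, 8, 3]
  [8, 0, 16, 9]
  [3, 2, 0, 6]
  [9, 4, 7, 0]

This is the Floyd-Warshall all-pairs shortest-path computation. For each intermediate vertex k = 0, 1, …, 3, update dist[i][j] ← min(dist[i][j], dist[i][k] + dist[k][j]). The final matrix gives, for each (i, j), the minimum total weight of any directed path from i to j (possibly empty when i = j).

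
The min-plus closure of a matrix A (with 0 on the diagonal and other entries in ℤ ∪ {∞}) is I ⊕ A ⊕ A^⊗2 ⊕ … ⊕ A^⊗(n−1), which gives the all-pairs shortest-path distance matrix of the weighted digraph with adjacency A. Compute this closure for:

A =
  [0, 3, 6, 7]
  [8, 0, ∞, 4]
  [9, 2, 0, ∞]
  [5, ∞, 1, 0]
Closure =
  [0, 3, 6, 7]
  [8, 0, 5, 4]
  [9, 2, 0, 6]
  [5, 3, 1, 0]

This is the Floyd-Warshall all-pairs shortest-path computation. For each intermediate vertex k = 0, 1, …, 3, update dist[i][j] ← min(dist[i][j], dist[i][k] + dist[k][j]). The final matrix gives, for each (i, j), the minimum total weight of any directed path from i to j (possibly empty when i = j).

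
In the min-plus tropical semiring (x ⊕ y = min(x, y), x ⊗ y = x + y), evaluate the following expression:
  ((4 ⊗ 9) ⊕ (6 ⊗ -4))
((4 ⊗ 9) ⊕ (6 ⊗ -4)) = 2

Expand innermost to outermost. Recall ⊕ takes the minimum of its arguments and ⊗ takes their sum. Working out the expression ((4 ⊗ 9) ⊕ (6 ⊗ -4)) gives 2.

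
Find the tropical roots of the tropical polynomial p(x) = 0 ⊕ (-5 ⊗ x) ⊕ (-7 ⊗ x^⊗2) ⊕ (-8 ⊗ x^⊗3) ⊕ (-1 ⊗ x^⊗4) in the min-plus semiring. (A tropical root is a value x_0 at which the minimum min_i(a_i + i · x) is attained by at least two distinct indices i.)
Roots: {-7, 1, 2, 5}

Each tropical root is a break point of the lower envelope of the lines y = a_i + i · x (there are 5 lines, with slopes 0, 1, ..., 4). Only the lines that attain the minimum somewhere contribute to roots; other lines are dominated. Here the surviving (envelope) indices are i = 4, i = 3, i = 2, i = 1, i = 0.
Intersections between consecutive envelope lines give the roots: for adjacent envelope indices i < j the intersection is x = (a_i − a_j) / (j − i). Reading off the sorted break points: {-7, 1, 2, 5}.
Verification: at each break x_0, at least two indices attain the minimum of min_i(a_i + i · x_0).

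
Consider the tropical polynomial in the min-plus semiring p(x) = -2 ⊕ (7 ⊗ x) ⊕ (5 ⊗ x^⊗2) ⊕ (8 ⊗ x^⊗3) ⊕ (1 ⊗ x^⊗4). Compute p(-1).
p(-1) = -3

A tropical monomial a ⊗ x^⊗i evaluates to a + i · x. Evaluating each term at x = -1:
  Term 0 contributes -2 + 0 · -1 = -2
  Term 1 contributes 7 + 1 · -1 = 6
  Term 2 contributes 5 + 2 · -1 = 3
  Term 3 contributes 8 + 3 · -1 = 5
  Term 4 contributes 1 + 4 · -1 = -3
p(-1) = ⊕ of these = min[-2, 6, 3, 5, -3] = -3.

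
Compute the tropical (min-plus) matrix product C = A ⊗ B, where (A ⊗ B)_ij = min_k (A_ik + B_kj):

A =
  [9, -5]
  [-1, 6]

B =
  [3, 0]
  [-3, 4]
A ⊗ B =
  [-8, -1]
  [2, -1]

Apply the min-plus product entry-by-entry:
  C[0][0] = min over k of (A[0][0] + B[0][0] = 9 + 3 = 12, A[0][1] + B[1][0] = -5 + -3 = -8) = -8 (attained at k = 1)
  C[0][1] = min over k of (A[0][0] + B[0][1] = 9 + 0 = 9, A[0][1] + B[1][1] = -5 + 4 = -1) = -1 (attained at k = 1)
  C[1][0] = min over k of (A[1][0] + B[0][0] = -1 + 3 = 2, A[1][1] + B[1][0] = 6 + -3 = 3) = 2 (attained at k = 0)
  C[1][1] = min over k of (A[1][0] + B[0][1] = -1 + 0 = -1, A[1][1] + B[1][1] = 6 + 4 = 10) = -1 (attained at k = 0)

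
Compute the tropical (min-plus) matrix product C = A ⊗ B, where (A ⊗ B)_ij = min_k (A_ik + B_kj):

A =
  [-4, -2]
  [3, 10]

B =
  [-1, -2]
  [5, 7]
A ⊗ B =
  [-5, -6]
  [2, 1]

Apply the min-plus product entry-by-entry:
  C[0][0] = min over k of (A[0][0] + B[0][0] = -4 + -1 = -5, A[0][1] + B[1][0] = -2 + 5 = 3) = -5 (attained at k = 0)
  C[0][1] = min over k of (A[0][0] + B[0][1] = -4 + -2 = -6, A[0][1] + B[1][1] = -2 + 7 = 5) = -6 (attained at k = 0)
  C[1][0] = min over k of (A[1][0] + B[0][0] = 3 + -1 = 2, A[1][1] + B[1][0] = 10 + 5 = 15) = 2 (attained at k = 0)
  C[1][1] = min over k of (A[1][0] + B[0][1] = 3 + -2 = 1, A[1][1] + B[1][1] = 10 + 7 = 17) = 1 (attained at k = 0)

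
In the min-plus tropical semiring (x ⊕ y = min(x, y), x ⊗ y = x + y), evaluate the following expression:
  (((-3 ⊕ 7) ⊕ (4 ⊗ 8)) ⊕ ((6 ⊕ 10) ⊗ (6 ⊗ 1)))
(((-3 ⊕ 7) ⊕ (4 ⊗ 8)) ⊕ ((6 ⊕ 10) ⊗ (6 ⊗ 1))) = -3

Expand innermost to outermost. Recall ⊕ takes the minimum of its arguments and ⊗ takes their sum. Working out the expression (((-3 ⊕ 7) ⊕ (4 ⊗ 8)) ⊕ ((6 ⊕ 10) ⊗ (6 ⊗ 1))) gives -3.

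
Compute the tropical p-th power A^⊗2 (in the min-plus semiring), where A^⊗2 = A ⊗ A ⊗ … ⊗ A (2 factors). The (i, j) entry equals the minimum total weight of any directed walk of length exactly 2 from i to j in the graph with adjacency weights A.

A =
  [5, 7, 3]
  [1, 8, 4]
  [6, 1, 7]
A^⊗2 =
  [8, 4, 8]
  [6, 5, 4]
  [2, 8, 5]

Each entry (A^⊗2)_ij equals the minimum over all length-2 walks i = v_0 → v_1 → … → v_2 = j of Σ_t A[v_t][v_{t+1}]. For example, for (i, j) = (0, 2) we minimise over 3 possible intermediate vertex sequences; the minimum is 8, attained along the walk 0 → 0 → 2.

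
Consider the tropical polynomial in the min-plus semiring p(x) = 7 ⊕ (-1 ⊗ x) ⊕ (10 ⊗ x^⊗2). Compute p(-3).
p(-3) = -4

A tropical monomial a ⊗ x^⊗i evaluates to a + i · x. Evaluating each term at x = -3:
  Term 0 contributes 7 + 0 · -3 = 7
  Term 1 contributes -1 + 1 · -3 = -4
  Term 2 contributes 10 + 2 · -3 = 4
p(-3) = ⊕ of these = min[7, -4, 4] = -4.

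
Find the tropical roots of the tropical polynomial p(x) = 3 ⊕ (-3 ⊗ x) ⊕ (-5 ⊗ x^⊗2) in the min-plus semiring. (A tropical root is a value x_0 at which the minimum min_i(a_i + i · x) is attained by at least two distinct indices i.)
Roots: {2, 6}

Each tropical root is a break point of the lower envelope of the lines y = a_i + i · x (there are 3 lines, with slopes 0, 1, ..., 2). Only the lines that attain the minimum somewhere contribute to roots; other lines are dominated. Here the surviving (envelope) indices are i = 2, i = 1, i = 0.
Intersections between consecutive envelope lines give the roots: for adjacent envelope indices i < j the intersection is x = (a_i − a_j) / (j − i). Reading off the sorted break points: {2, 6}.
Verification: at each break x_0, at least two indices attain the minimum of min_i(a_i + i · x_0).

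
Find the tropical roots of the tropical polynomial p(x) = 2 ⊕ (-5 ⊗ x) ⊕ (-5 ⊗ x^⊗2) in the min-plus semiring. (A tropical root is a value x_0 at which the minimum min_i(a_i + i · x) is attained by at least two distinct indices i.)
Roots: {0, 7}

Each tropical root is a break point of the lower envelope of the lines y = a_i + i · x (there are 3 lines, with slopes 0, 1, ..., 2). Only the lines that attain the minimum somewhere contribute to roots; other lines are dominated. Here the surviving (envelope) indices are i = 2, i = 1, i = 0.
Intersections between consecutive envelope lines give the roots: for adjacent envelope indices i < j the intersection is x = (a_i − a_j) / (j − i). Reading off the sorted break points: {0, 7}.
Verification: at each break x_0, at least two indices attain the minimum of min_i(a_i + i · x_0).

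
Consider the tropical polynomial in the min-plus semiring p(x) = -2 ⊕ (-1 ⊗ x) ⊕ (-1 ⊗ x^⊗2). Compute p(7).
p(7) = -2

A tropical monomial a ⊗ x^⊗i evaluates to a + i · x. Evaluating each term at x = 7:
  Term 0 contributes -2 + 0 · 7 = -2
  Term 1 contributes -1 + 1 · 7 = 6
  Term 2 contributes -1 + 2 · 7 = 13
p(7) = ⊕ of these = min[-2, 6, 13] = -2.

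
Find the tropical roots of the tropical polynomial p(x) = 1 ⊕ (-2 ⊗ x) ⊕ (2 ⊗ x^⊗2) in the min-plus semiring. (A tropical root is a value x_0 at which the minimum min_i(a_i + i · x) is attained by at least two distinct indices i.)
Roots: {-4, 3}

Each tropical root is a break point of the lower envelope of the lines y = a_i + i · x (there are 3 lines, with slopes 0, 1, ..., 2). Only the lines that attain the minimum somewhere contribute to roots; other lines are dominated. Here the surviving (envelope) indices are i = 2, i = 1, i = 0.
Intersections between consecutive envelope lines give the roots: for adjacent envelope indices i < j the intersection is x = (a_i − a_j) / (j − i). Reading off the sorted break points: {-4, 3}.
Verification: at each break x_0, at least two indices attain the minimum of min_i(a_i + i · x_0).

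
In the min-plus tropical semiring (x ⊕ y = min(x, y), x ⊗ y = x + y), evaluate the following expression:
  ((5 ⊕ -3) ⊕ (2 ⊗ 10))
((5 ⊕ -3) ⊕ (2 ⊗ 10)) = -3

Expand innermost to outermost. Recall ⊕ takes the minimum of its arguments and ⊗ takes their sum. Working out the expression ((5 ⊕ -3) ⊕ (2 ⊗ 10)) gives -3.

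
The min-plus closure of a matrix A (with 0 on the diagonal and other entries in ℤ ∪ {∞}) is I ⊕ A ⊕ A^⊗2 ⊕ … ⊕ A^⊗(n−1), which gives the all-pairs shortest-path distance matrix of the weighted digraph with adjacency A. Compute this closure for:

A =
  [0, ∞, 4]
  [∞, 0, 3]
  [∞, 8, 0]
Closure =
  [0, 12, 4]
  [∞, 0, 3]
  [∞, 8, 0]

This is the Floyd-Warshall all-pairs shortest-path computation. For each intermediate vertex k = 0, 1, …, 2, update dist[i][j] ← min(dist[i][j], dist[i][k] + dist[k][j]). The final matrix gives, for each (i, j), the minimum total weight of any directed path from i to j (possibly empty when i = j).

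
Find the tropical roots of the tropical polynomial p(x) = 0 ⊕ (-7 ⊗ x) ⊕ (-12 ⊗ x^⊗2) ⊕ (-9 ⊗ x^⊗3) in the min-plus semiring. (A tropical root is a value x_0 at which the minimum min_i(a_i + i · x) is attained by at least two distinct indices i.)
Roots: {-3, 5, 7}

Each tropical root is a break point of the lower envelope of the lines y = a_i + i · x (there are 4 lines, with slopes 0, 1, ..., 3). Only the lines that attain the minimum somewhere contribute to roots; other lines are dominated. Here the surviving (envelope) indices are i = 3, i = 2, i = 1, i = 0.
Intersections between consecutive envelope lines give the roots: for adjacent envelope indices i < j the intersection is x = (a_i − a_j) / (j − i). Reading off the sorted break points: {-3, 5, 7}.
Verification: at each break x_0, at least two indices attain the minimum of min_i(a_i + i · x_0).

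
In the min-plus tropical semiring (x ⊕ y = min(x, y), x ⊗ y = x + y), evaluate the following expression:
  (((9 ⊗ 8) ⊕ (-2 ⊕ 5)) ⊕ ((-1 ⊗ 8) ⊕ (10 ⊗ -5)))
(((9 ⊗ 8) ⊕ (-2 ⊕ 5)) ⊕ ((-1 ⊗ 8) ⊕ (10 ⊗ -5))) = -2

Expand innermost to outermost. Recall ⊕ takes the minimum of its arguments and ⊗ takes their sum. Working out the expression (((9 ⊗ 8) ⊕ (-2 ⊕ 5)) ⊕ ((-1 ⊗ 8) ⊕ (10 ⊗ -5))) gives -2.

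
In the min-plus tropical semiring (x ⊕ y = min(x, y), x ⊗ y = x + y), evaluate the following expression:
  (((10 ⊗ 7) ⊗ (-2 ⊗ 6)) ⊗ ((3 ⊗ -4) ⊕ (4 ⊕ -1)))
(((10 ⊗ 7) ⊗ (-2 ⊗ 6)) ⊗ ((3 ⊗ -4) ⊕ (4 ⊕ -1))) = 20

Expand innermost to outermost. Recall ⊕ takes the minimum of its arguments and ⊗ takes their sum. Working out the expression (((10 ⊗ 7) ⊗ (-2 ⊗ 6)) ⊗ ((3 ⊗ -4) ⊕ (4 ⊕ -1))) gives 20.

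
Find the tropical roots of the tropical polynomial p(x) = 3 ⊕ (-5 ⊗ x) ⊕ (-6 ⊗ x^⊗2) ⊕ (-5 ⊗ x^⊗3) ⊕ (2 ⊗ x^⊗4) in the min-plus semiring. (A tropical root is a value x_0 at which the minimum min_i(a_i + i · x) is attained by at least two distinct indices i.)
Roots: {-7, -1, 1, 8}

Each tropical root is a break point of the lower envelope of the lines y = a_i + i · x (there are 5 lines, with slopes 0, 1, ..., 4). Only the lines that attain the minimum somewhere contribute to roots; other lines are dominated. Here the surviving (envelope) indices are i = 4, i = 3, i = 2, i = 1, i = 0.
Intersections between consecutive envelope lines give the roots: for adjacent envelope indices i < j the intersection is x = (a_i − a_j) / (j − i). Reading off the sorted break points: {-7, -1, 1, 8}.
Verification: at each break x_0, at least two indices attain the minimum of min_i(a_i + i · x_0).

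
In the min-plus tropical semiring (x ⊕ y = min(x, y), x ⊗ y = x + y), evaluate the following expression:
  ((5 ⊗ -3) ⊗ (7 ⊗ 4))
((5 ⊗ -3) ⊗ (7 ⊗ 4)) = 13

Expand innermost to outermost. Recall ⊕ takes the minimum of its arguments and ⊗ takes their sum. Working out the expression ((5 ⊗ -3) ⊗ (7 ⊗ 4)) gives 13.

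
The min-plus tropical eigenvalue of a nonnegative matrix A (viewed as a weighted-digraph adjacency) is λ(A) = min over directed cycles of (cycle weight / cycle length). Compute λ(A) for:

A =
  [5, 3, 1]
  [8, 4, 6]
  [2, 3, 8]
λ(A) = 3/2

Enumerate directed cycles and compute their means (weight / length). Sample:
  cycle 0 → 0: weight = 5, length = 1, mean = 5/1 ≈ 5.000
  cycle 1 → 1: weight = 4, length = 1, mean = 4/1 ≈ 4.000
  cycle 2 → 2: weight = 8, length = 1, mean = 8/1 ≈ 8.000
  cycle 0 → 1 → 0: weight = 11, length = 2, mean = 11/2 ≈ 5.500
  cycle 0 → 2 → 0: weight = 3, length = 2, mean = 3/2 ≈ 1.500
  cycle 1 → 0 → 1: weight = 11, length = 2, mean = 11/2 ≈ 5.500
Minimum mean = 1.500, attained e.g. along the cycle 0 → 2 → 0 with weight 3 and length 2. So λ(A) = 3/2 = 3/2.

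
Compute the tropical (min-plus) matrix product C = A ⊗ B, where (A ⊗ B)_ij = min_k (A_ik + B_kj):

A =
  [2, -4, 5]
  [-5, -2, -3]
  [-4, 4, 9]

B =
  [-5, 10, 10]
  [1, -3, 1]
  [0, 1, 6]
A ⊗ B =
  [-3, -7, -3]
  [-10, -5, -1]
  [-9, 1, 5]

Apply the min-plus product entry-by-entry:
  C[0][0] = min over k of (A[0][0] + B[0][0] = 2 + -5 = -3, A[0][1] + B[1][0] = -4 + 1 = -3, A[0][2] + B[2][0] = 5 + 0 = 5) = -3 (attained at k = 0)
  C[0][1] = min over k of (A[0][0] + B[0][1] = 2 + 10 = 12, A[0][1] + B[1][1] = -4 + -3 = -7, A[0][2] + B[2][1] = 5 + 1 = 6) = -7 (attained at k = 1)
  C[0][2] = min over k of (A[0][0] + B[0][2] = 2 + 10 = 12, A[0][1] + B[1][2] = -4 + 1 = -3, A[0][2] + B[2][2] = 5 + 6 = 11) = -3 (attained at k = 1)
  C[1][0] = min over k of (A[1][0] + B[0][0] = -5 + -5 = -10, A[1][1] + B[1][0] = -2 + 1 = -1, A[1][2] + B[2][0] = -3 + 0 = -3) = -10 (attained at k = 0)
  C[1][1] = min over k of (A[1][0] + B[0][1] = -5 + 10 = 5, A[1][1] + B[1][1] = -2 + -3 = -5, A[1][2] + B[2][1] = -3 + 1 = -2) = -5 (attained at k = 1)
  C[1][2] = min over k of (A[1][0] + B[0][2] = -5 + 10 = 5, A[1][1] + B[1][2] = -2 + 1 = -1, A[1][2] + B[2][2] = -3 + 6 = 3) = -1 (attained at k = 1)
  C[2][0] = min over k of (A[2][0] + B[0][0] = -4 + -5 = -9, A[2][1] + B[1][0] = 4 + 1 = 5, A[2][2] + B[2][0] = 9 + 0 = 9) = -9 (attained at k = 0)
  C[2][1] = min over k of (A[2][0] + B[0][1] = -4 + 10 = 6, A[2][1] + B[1][1] = 4 + -3 = 1, A[2][2] + B[2][1] = 9 + 1 = 10) = 1 (attained at k = 1)
  C[2][2] = min over k of (A[2][0] + B[0][2] = -4 + 10 = 6, A[2][1] + B[1][2] = 4 + 1 = 5, A[2][2] + B[2][2] = 9 + 6 = 15) = 5 (attained at k = 1)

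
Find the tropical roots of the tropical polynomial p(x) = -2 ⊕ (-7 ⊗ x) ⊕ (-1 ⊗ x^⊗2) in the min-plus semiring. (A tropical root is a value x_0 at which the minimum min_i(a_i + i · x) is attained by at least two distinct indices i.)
Roots: {-6, 5}

Each tropical root is a break point of the lower envelope of the lines y = a_i + i · x (there are 3 lines, with slopes 0, 1, ..., 2). Only the lines that attain the minimum somewhere contribute to roots; other lines are dominated. Here the surviving (envelope) indices are i = 2, i = 1, i = 0.
Intersections between consecutive envelope lines give the roots: for adjacent envelope indices i < j the intersection is x = (a_i − a_j) / (j − i). Reading off the sorted break points: {-6, 5}.
Verification: at each break x_0, at least two indices attain the minimum of min_i(a_i + i · x_0).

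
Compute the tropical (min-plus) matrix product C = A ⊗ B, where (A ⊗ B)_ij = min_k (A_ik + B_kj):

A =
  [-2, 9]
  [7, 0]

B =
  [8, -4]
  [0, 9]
A ⊗ B =
  [6, -6]
  [0, 3]

Apply the min-plus product entry-by-entry:
  C[0][0] = min over k of (A[0][0] + B[0][0] = -2 + 8 = 6, A[0][1] + B[1][0] = 9 + 0 = 9) = 6 (attained at k = 0)
  C[0][1] = min over k of (A[0][0] + B[0][1] = -2 + -4 = -6, A[0][1] + B[1][1] = 9 + 9 = 18) = -6 (attained at k = 0)
  C[1][0] = min over k of (A[1][0] + B[0][0] = 7 + 8 = 15, A[1][1] + B[1][0] = 0 + 0 = 0) = 0 (attained at k = 1)
  C[1][1] = min over k of (A[1][0] + B[0][1] = 7 + -4 = 3, A[1][1] + B[1][1] = 0 + 9 = 9) = 3 (attained at k = 0)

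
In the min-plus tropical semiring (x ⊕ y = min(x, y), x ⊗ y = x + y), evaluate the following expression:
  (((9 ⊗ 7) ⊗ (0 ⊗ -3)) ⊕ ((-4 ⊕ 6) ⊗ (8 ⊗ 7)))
(((9 ⊗ 7) ⊗ (0 ⊗ -3)) ⊕ ((-4 ⊕ 6) ⊗ (8 ⊗ 7))) = 11

Expand innermost to outermost. Recall ⊕ takes the minimum of its arguments and ⊗ takes their sum. Working out the expression (((9 ⊗ 7) ⊗ (0 ⊗ -3)) ⊕ ((-4 ⊕ 6) ⊗ (8 ⊗ 7))) gives 11.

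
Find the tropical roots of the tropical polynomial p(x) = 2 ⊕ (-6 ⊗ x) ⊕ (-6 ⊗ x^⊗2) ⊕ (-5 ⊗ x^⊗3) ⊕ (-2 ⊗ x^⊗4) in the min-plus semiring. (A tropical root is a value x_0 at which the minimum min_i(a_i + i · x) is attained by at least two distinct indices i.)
Roots: {-3, -1, 0, 8}

Each tropical root is a break point of the lower envelope of the lines y = a_i + i · x (there are 5 lines, with slopes 0, 1, ..., 4). Only the lines that attain the minimum somewhere contribute to roots; other lines are dominated. Here the surviving (envelope) indices are i = 4, i = 3, i = 2, i = 1, i = 0.
Intersections between consecutive envelope lines give the roots: for adjacent envelope indices i < j the intersection is x = (a_i − a_j) / (j − i). Reading off the sorted break points: {-3, -1, 0, 8}.
Verification: at each break x_0, at least two indices attain the minimum of min_i(a_i + i · x_0).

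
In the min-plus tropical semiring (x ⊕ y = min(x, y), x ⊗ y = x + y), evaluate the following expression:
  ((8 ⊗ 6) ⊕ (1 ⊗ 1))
((8 ⊗ 6) ⊕ (1 ⊗ 1)) = 2

Expand innermost to outermost. Recall ⊕ takes the minimum of its arguments and ⊗ takes their sum. Working out the expression ((8 ⊗ 6) ⊕ (1 ⊗ 1)) gives 2.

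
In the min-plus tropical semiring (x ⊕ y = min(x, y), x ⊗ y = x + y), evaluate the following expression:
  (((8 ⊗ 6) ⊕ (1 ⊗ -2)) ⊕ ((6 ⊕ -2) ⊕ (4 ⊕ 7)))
(((8 ⊗ 6) ⊕ (1 ⊗ -2)) ⊕ ((6 ⊕ -2) ⊕ (4 ⊕ 7))) = -2

Expand innermost to outermost. Recall ⊕ takes the minimum of its arguments and ⊗ takes their sum. Working out the expression (((8 ⊗ 6) ⊕ (1 ⊗ -2)) ⊕ ((6 ⊕ -2) ⊕ (4 ⊕ 7))) gives -2.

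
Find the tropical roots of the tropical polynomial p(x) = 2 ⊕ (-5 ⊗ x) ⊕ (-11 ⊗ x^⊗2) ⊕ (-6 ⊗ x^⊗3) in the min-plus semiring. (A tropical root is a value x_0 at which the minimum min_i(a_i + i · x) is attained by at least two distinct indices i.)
Roots: {-5, 6, 7}

Each tropical root is a break point of the lower envelope of the lines y = a_i + i · x (there are 4 lines, with slopes 0, 1, ..., 3). Only the lines that attain the minimum somewhere contribute to roots; other lines are dominated. Here the surviving (envelope) indices are i = 3, i = 2, i = 1, i = 0.
Intersections between consecutive envelope lines give the roots: for adjacent envelope indices i < j the intersection is x = (a_i − a_j) / (j − i). Reading off the sorted break points: {-5, 6, 7}.
Verification: at each break x_0, at least two indices attain the minimum of min_i(a_i + i · x_0).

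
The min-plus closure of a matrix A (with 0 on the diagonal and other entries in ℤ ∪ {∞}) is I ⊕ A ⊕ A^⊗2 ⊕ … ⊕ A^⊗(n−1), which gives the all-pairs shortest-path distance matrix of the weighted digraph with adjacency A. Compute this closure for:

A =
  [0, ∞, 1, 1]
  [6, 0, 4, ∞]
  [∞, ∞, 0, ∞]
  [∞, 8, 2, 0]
Closure =
  [0, 9, 1, 1]
  [6, 0, 4, 7]
  [∞, ∞, 0, ∞]
  [14, 8, 2, 0]

This is the Floyd-Warshall all-pairs shortest-path computation. For each intermediate vertex k = 0, 1, …, 3, update dist[i][j] ← min(dist[i][j], dist[i][k] + dist[k][j]). The final matrix gives, for each (i, j), the minimum total weight of any directed path from i to j (possibly empty when i = j).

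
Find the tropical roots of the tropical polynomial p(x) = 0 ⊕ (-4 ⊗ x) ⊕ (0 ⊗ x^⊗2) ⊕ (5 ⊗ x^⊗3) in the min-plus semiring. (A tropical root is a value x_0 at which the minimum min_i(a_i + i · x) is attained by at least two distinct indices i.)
Roots: {-5, -4, 4}

Each tropical root is a break point of the lower envelope of the lines y = a_i + i · x (there are 4 lines, with slopes 0, 1, ..., 3). Only the lines that attain the minimum somewhere contribute to roots; other lines are dominated. Here the surviving (envelope) indices are i = 3, i = 2, i = 1, i = 0.
Intersections between consecutive envelope lines give the roots: for adjacent envelope indices i < j the intersection is x = (a_i − a_j) / (j − i). Reading off the sorted break points: {-5, -4, 4}.
Verification: at each break x_0, at least two indices attain the minimum of min_i(a_i + i · x_0).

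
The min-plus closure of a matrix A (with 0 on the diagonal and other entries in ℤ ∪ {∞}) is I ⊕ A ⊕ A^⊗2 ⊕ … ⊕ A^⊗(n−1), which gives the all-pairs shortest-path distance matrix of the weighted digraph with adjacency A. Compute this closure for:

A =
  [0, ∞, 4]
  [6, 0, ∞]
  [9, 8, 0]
Closure =
  [0, 12, 4]
  [6, 0, 10]
  [9, 8, 0]

This is the Floyd-Warshall all-pairs shortest-path computation. For each intermediate vertex k = 0, 1, …, 2, update dist[i][j] ← min(dist[i][j], dist[i][k] + dist[k][j]). The final matrix gives, for each (i, j), the minimum total weight of any directed path from i to j (possibly empty when i = j).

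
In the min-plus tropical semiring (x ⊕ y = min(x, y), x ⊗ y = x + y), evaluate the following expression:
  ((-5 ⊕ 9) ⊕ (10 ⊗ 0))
((-5 ⊕ 9) ⊕ (10 ⊗ 0)) = -5

Expand innermost to outermost. Recall ⊕ takes the minimum of its arguments and ⊗ takes their sum. Working out the expression ((-5 ⊕ 9) ⊕ (10 ⊗ 0)) gives -5.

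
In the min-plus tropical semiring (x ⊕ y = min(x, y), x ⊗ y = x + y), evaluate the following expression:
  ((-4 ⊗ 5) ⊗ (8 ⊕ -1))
((-4 ⊗ 5) ⊗ (8 ⊕ -1)) = 0

Expand innermost to outermost. Recall ⊕ takes the minimum of its arguments and ⊗ takes their sum. Working out the expression ((-4 ⊗ 5) ⊗ (8 ⊕ -1)) gives 0.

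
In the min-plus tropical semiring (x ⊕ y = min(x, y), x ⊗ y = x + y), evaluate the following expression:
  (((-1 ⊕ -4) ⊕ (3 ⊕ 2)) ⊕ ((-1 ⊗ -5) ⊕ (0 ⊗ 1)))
(((-1 ⊕ -4) ⊕ (3 ⊕ 2)) ⊕ ((-1 ⊗ -5) ⊕ (0 ⊗ 1))) = -6

Expand innermost to outermost. Recall ⊕ takes the minimum of its arguments and ⊗ takes their sum. Working out the expression (((-1 ⊕ -4) ⊕ (3 ⊕ 2)) ⊕ ((-1 ⊗ -5) ⊕ (0 ⊗ 1))) gives -6.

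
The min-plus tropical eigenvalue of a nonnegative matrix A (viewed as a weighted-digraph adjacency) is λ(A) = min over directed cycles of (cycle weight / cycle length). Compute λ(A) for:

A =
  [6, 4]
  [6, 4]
λ(A) = 4

Enumerate directed cycles and compute their means (weight / length). Sample:
  cycle 0 → 0: weight = 6, length = 1, mean = 6/1 ≈ 6.000
  cycle 1 → 1: weight = 4, length = 1, mean = 4/1 ≈ 4.000
  cycle 0 → 1 → 0: weight = 10, length = 2, mean = 10/2 ≈ 5.000
  cycle 1 → 0 → 1: weight = 10, length = 2, mean = 10/2 ≈ 5.000
Minimum mean = 4.000, attained e.g. along the cycle 1 → 1 with weight 4 and length 1. So λ(A) = 4/1 = 4.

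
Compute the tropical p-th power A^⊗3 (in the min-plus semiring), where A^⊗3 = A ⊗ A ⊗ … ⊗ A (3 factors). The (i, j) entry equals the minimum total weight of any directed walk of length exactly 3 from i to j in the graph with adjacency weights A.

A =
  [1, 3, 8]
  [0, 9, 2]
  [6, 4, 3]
A^⊗3 =
  [3, 5, 6]
  [2, 4, 5]
  [5, 7, 9]

Each entry (A^⊗3)_ij equals the minimum over all length-3 walks i = v_0 → v_1 → … → v_3 = j of Σ_t A[v_t][v_{t+1}]. For example, for (i, j) = (0, 2) we minimise over 9 possible intermediate vertex sequences; the minimum is 6, attained along the walk 0 → 0 → 1 → 2.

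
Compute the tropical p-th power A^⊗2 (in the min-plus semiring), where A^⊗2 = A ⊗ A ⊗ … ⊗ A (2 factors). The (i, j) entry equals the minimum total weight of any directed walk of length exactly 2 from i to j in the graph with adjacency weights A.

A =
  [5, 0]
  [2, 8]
A^⊗2 =
  [2, 5]
  [7, 2]

Each entry (A^⊗2)_ij equals the minimum over all length-2 walks i = v_0 → v_1 → … → v_2 = j of Σ_t A[v_t][v_{t+1}]. For example, for (i, j) = (0, 1) we minimise over 2 possible intermediate vertex sequences; the minimum is 5, attained along the walk 0 → 0 → 1.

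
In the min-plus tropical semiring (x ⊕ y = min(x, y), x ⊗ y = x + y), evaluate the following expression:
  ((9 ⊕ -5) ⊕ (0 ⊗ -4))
((9 ⊕ -5) ⊕ (0 ⊗ -4)) = -5

Expand innermost to outermost. Recall ⊕ takes the minimum of its arguments and ⊗ takes their sum. Working out the expression ((9 ⊕ -5) ⊕ (0 ⊗ -4)) gives -5.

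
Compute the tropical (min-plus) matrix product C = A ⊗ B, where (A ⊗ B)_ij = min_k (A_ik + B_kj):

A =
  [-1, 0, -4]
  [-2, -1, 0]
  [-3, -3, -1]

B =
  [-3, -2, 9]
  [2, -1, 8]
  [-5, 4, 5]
A ⊗ B =
  [-9, -3, 1]
  [-5, -4, 5]
  [-6, -5, 4]

Apply the min-plus product entry-by-entry:
  C[0][0] = min over k of (A[0][0] + B[0][0] = -1 + -3 = -4, A[0][1] + B[1][0] = 0 + 2 = 2, A[0][2] + B[2][0] = -4 + -5 = -9) = -9 (attained at k = 2)
  C[0][1] = min over k of (A[0][0] + B[0][1] = -1 + -2 = -3, A[0][1] + B[1][1] = 0 + -1 = -1, A[0][2] + B[2][1] = -4 + 4 = 0) = -3 (attained at k = 0)
  C[0][2] = min over k of (A[0][0] + B[0][2] = -1 + 9 = 8, A[0][1] + B[1][2] = 0 + 8 = 8, A[0][2] + B[2][2] = -4 + 5 = 1) = 1 (attained at k = 2)
  C[1][0] = min over k of (A[1][0] + B[0][0] = -2 + -3 = -5, A[1][1] + B[1][0] = -1 + 2 = 1, A[1][2] + B[2][0] = 0 + -5 = -5) = -5 (attained at k = 0)
  C[1][1] = min over k of (A[1][0] + B[0][1] = -2 + -2 = -4, A[1][1] + B[1][1] = -1 + -1 = -2, A[1][2] + B[2][1] = 0 + 4 = 4) = -4 (attained at k = 0)
  C[1][2] = min over k of (A[1][0] + B[0][2] = -2 + 9 = 7, A[1][1] + B[1][2] = -1 + 8 = 7, A[1][2] + B[2][2] = 0 + 5 = 5) = 5 (attained at k = 2)
  C[2][0] = min over k of (A[2][0] + B[0][0] = -3 + -3 = -6, A[2][1] + B[1][0] = -3 + 2 = -1, A[2][2] + B[2][0] = -1 + -5 = -6) = -6 (attained at k = 0)
  C[2][1] = min over k of (A[2][0] + B[0][1] = -3 + -2 = -5, A[2][1] + B[1][1] = -3 + -1 = -4, A[2][2] + B[2][1] = -1 + 4 = 3) = -5 (attained at k = 0)
  C[2][2] = min over k of (A[2][0] + B[0][2] = -3 + 9 = 6, A[2][1] + B[1][2] = -3 + 8 = 5, A[2][2] + B[2][2] = -1 + 5 = 4) = 4 (attained at k = 2)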